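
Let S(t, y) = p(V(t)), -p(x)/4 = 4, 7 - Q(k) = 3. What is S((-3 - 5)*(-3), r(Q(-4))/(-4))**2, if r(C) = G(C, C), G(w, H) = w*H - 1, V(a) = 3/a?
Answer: 256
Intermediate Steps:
Q(k) = 4 (Q(k) = 7 - 1*3 = 7 - 3 = 4)
G(w, H) = -1 + H*w (G(w, H) = H*w - 1 = -1 + H*w)
r(C) = -1 + C**2 (r(C) = -1 + C*C = -1 + C**2)
p(x) = -16 (p(x) = -4*4 = -16)
S(t, y) = -16
S((-3 - 5)*(-3), r(Q(-4))/(-4))**2 = (-16)**2 = 256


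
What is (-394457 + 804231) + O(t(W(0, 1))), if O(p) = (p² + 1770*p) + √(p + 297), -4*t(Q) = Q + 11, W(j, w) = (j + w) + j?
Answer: 404473 + 7*√6 ≈ 4.0449e+5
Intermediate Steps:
W(j, w) = w + 2*j
t(Q) = -11/4 - Q/4 (t(Q) = -(Q + 11)/4 = -(11 + Q)/4 = -11/4 - Q/4)
O(p) = p² + √(297 + p) + 1770*p (O(p) = (p² + 1770*p) + √(297 + p) = p² + √(297 + p) + 1770*p)
(-394457 + 804231) + O(t(W(0, 1))) = (-394457 + 804231) + ((-11/4 - (1 + 2*0)/4)² + √(297 + (-11/4 - (1 + 2*0)/4)) + 1770*(-11/4 - (1 + 2*0)/4)) = 409774 + ((-11/4 - (1 + 0)/4)² + √(297 + (-11/4 - (1 + 0)/4)) + 1770*(-11/4 - (1 + 0)/4)) = 409774 + ((-11/4 - ¼*1)² + √(297 + (-11/4 - ¼*1)) + 1770*(-11/4 - ¼*1)) = 409774 + ((-11/4 - ¼)² + √(297 + (-11/4 - ¼)) + 1770*(-11/4 - ¼)) = 409774 + ((-3)² + √(297 - 3) + 1770*(-3)) = 409774 + (9 + √294 - 5310) = 409774 + (9 + 7*√6 - 5310) = 409774 + (-5301 + 7*√6) = 404473 + 7*√6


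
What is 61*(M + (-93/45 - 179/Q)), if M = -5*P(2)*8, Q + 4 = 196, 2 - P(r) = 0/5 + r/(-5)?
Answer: -5797379/960 ≈ -6038.9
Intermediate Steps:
P(r) = 2 + r/5 (P(r) = 2 - (0/5 + r/(-5)) = 2 - (0*(⅕) + r*(-⅕)) = 2 - (0 - r/5) = 2 - (-1)*r/5 = 2 + r/5)
Q = 192 (Q = -4 + 196 = 192)
M = -96 (M = -5*(2 + (⅕)*2)*8 = -5*(2 + ⅖)*8 = -5*12/5*8 = -12*8 = -96)
61*(M + (-93/45 - 179/Q)) = 61*(-96 + (-93/45 - 179/192)) = 61*(-96 + (-93*1/45 - 179*1/192)) = 61*(-96 + (-31/15 - 179/192)) = 61*(-96 - 2879/960) = 61*(-95039/960) = -5797379/960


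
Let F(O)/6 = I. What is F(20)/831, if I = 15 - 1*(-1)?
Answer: 32/277 ≈ 0.11552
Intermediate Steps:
I = 16 (I = 15 + 1 = 16)
F(O) = 96 (F(O) = 6*16 = 96)
F(20)/831 = 96/831 = 96*(1/831) = 32/277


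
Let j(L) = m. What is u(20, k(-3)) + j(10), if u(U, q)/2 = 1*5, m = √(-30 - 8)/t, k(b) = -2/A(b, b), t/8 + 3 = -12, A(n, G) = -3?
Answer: 10 - I*√38/120 ≈ 10.0 - 0.05137*I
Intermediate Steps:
t = -120 (t = -24 + 8*(-12) = -24 - 96 = -120)
k(b) = ⅔ (k(b) = -2/(-3) = -2*(-⅓) = ⅔)
m = -I*√38/120 (m = √(-30 - 8)/(-120) = √(-38)*(-1/120) = (I*√38)*(-1/120) = -I*√38/120 ≈ -0.05137*I)
u(U, q) = 10 (u(U, q) = 2*(1*5) = 2*5 = 10)
j(L) = -I*√38/120
u(20, k(-3)) + j(10) = 10 - I*√38/120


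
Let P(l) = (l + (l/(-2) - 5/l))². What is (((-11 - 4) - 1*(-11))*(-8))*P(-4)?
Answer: 18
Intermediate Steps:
P(l) = (l/2 - 5/l)² (P(l) = (l + (l*(-½) - 5/l))² = (l + (-l/2 - 5/l))² = (l + (-5/l - l/2))² = (l/2 - 5/l)²)
(((-11 - 4) - 1*(-11))*(-8))*P(-4) = (((-11 - 4) - 1*(-11))*(-8))*((¼)*(-10 + (-4)²)²/(-4)²) = ((-15 + 11)*(-8))*((¼)*(1/16)*(-10 + 16)²) = (-4*(-8))*((¼)*(1/16)*6²) = 32*((¼)*(1/16)*36) = 32*(9/16) = 18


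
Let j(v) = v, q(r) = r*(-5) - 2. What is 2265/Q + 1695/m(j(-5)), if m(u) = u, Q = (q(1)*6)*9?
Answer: -43469/126 ≈ -344.99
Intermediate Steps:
q(r) = -2 - 5*r (q(r) = -5*r - 2 = -2 - 5*r)
Q = -378 (Q = ((-2 - 5*1)*6)*9 = ((-2 - 5)*6)*9 = -7*6*9 = -42*9 = -378)
2265/Q + 1695/m(j(-5)) = 2265/(-378) + 1695/(-5) = 2265*(-1/378) + 1695*(-1/5) = -755/126 - 339 = -43469/126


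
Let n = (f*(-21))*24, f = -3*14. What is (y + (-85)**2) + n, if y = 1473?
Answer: 29866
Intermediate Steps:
f = -42
n = 21168 (n = -42*(-21)*24 = 882*24 = 21168)
(y + (-85)**2) + n = (1473 + (-85)**2) + 21168 = (1473 + 7225) + 21168 = 8698 + 21168 = 29866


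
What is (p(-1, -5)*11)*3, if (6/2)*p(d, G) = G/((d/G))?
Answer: -275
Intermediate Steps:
p(d, G) = G²/(3*d) (p(d, G) = (G/((d/G)))/3 = (G*(G/d))/3 = (G²/d)/3 = G²/(3*d))
(p(-1, -5)*11)*3 = (((⅓)*(-5)²/(-1))*11)*3 = (((⅓)*25*(-1))*11)*3 = -25/3*11*3 = -275/3*3 = -275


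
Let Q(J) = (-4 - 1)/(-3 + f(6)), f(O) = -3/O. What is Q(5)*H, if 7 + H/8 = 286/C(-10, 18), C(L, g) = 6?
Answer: 9760/21 ≈ 464.76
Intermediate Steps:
Q(J) = 10/7 (Q(J) = (-4 - 1)/(-3 - 3/6) = -5/(-3 - 3*1/6) = -5/(-3 - 1/2) = -5/(-7/2) = -5*(-2/7) = 10/7)
H = 976/3 (H = -56 + 8*(286/6) = -56 + 8*(286*(1/6)) = -56 + 8*(143/3) = -56 + 1144/3 = 976/3 ≈ 325.33)
Q(5)*H = (10/7)*(976/3) = 9760/21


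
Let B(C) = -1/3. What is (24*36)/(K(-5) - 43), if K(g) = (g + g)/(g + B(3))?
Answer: -6912/329 ≈ -21.009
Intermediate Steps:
B(C) = -⅓ (B(C) = -1*⅓ = -⅓)
K(g) = 2*g/(-⅓ + g) (K(g) = (g + g)/(g - ⅓) = (2*g)/(-⅓ + g) = 2*g/(-⅓ + g))
(24*36)/(K(-5) - 43) = (24*36)/(6*(-5)/(-1 + 3*(-5)) - 43) = 864/(6*(-5)/(-1 - 15) - 43) = 864/(6*(-5)/(-16) - 43) = 864/(6*(-5)*(-1/16) - 43) = 864/(15/8 - 43) = 864/(-329/8) = 864*(-8/329) = -6912/329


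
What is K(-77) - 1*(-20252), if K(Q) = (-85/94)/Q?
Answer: 146584061/7238 ≈ 20252.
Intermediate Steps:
K(Q) = -85/(94*Q) (K(Q) = (-85*1/94)/Q = -85/(94*Q))
K(-77) - 1*(-20252) = -85/94/(-77) - 1*(-20252) = -85/94*(-1/77) + 20252 = 85/7238 + 20252 = 146584061/7238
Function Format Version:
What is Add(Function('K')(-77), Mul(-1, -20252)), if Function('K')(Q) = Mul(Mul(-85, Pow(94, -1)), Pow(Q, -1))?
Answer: Rational(146584061, 7238) ≈ 20252.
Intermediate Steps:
Function('K')(Q) = Mul(Rational(-85, 94), Pow(Q, -1)) (Function('K')(Q) = Mul(Mul(-85, Rational(1, 94)), Pow(Q, -1)) = Mul(Rational(-85, 94), Pow(Q, -1)))
Add(Function('K')(-77), Mul(-1, -20252)) = Add(Mul(Rational(-85, 94), Pow(-77, -1)), Mul(-1, -20252)) = Add(Mul(Rational(-85, 94), Rational(-1, 77)), 20252) = Add(Rational(85, 7238), 20252) = Rational(146584061, 7238)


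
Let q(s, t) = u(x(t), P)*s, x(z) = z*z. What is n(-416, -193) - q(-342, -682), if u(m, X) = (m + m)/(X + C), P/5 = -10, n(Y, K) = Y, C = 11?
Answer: -106053680/13 ≈ -8.1580e+6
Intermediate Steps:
x(z) = z²
P = -50 (P = 5*(-10) = -50)
u(m, X) = 2*m/(11 + X) (u(m, X) = (m + m)/(X + 11) = (2*m)/(11 + X) = 2*m/(11 + X))
q(s, t) = -2*s*t²/39 (q(s, t) = (2*t²/(11 - 50))*s = (2*t²/(-39))*s = (2*t²*(-1/39))*s = (-2*t²/39)*s = -2*s*t²/39)
n(-416, -193) - q(-342, -682) = -416 - (-2)*(-342)*(-682)²/39 = -416 - (-2)*(-342)*465124/39 = -416 - 1*106048272/13 = -416 - 106048272/13 = -106053680/13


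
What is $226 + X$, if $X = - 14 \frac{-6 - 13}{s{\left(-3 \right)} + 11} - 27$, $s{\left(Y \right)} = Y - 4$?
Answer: $\frac{531}{2} \approx 265.5$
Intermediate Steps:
$s{\left(Y \right)} = -4 + Y$
$X = \frac{79}{2}$ ($X = - 14 \frac{-6 - 13}{\left(-4 - 3\right) + 11} - 27 = - 14 \left(- \frac{19}{-7 + 11}\right) - 27 = - 14 \left(- \frac{19}{4}\right) - 27 = - 14 \left(\left(-19\right) \frac{1}{4}\right) - 27 = \left(-14\right) \left(- \frac{19}{4}\right) - 27 = \frac{133}{2} - 27 = \frac{79}{2} \approx 39.5$)
$226 + X = 226 + \frac{79}{2} = \frac{531}{2}$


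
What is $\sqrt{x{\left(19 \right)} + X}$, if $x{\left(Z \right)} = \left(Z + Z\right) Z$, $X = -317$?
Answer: $9 \sqrt{5} \approx 20.125$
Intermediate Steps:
$x{\left(Z \right)} = 2 Z^{2}$ ($x{\left(Z \right)} = 2 Z Z = 2 Z^{2}$)
$\sqrt{x{\left(19 \right)} + X} = \sqrt{2 \cdot 19^{2} - 317} = \sqrt{2 \cdot 361 - 317} = \sqrt{722 - 317} = \sqrt{405} = 9 \sqrt{5}$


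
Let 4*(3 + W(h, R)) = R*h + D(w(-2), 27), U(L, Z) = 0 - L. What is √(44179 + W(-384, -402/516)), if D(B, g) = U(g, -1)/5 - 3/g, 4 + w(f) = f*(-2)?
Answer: √18408862010/645 ≈ 210.36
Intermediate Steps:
U(L, Z) = -L
w(f) = -4 - 2*f (w(f) = -4 + f*(-2) = -4 - 2*f)
D(B, g) = -3/g - g/5 (D(B, g) = -g/5 - 3/g = -3/g - g/5)
W(h, R) = -197/45 + R*h/4 (W(h, R) = -3 + (R*h + (-3/27 - ⅕*27))/4 = -3 + (R*h + (-3*1/27 - 27/5))/4 = -3 + (R*h + (-⅑ - 27/5))/4 = -3 + (R*h - 248/45)/4 = -3 + (-248/45 + R*h)/4 = -3 + (-62/45 + R*h/4) = -197/45 + R*h/4)
√(44179 + W(-384, -402/516)) = √(44179 + (-197/45 + (¼)*(-402/516)*(-384))) = √(44179 + (-197/45 + (¼)*(-402*1/516)*(-384))) = √(44179 + (-197/45 + (¼)*(-67/86)*(-384))) = √(44179 + (-197/45 + 3216/43)) = √(44179 + 136249/1935) = √(85622614/1935) = √18408862010/645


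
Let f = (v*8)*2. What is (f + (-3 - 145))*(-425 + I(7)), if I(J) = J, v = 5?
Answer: 28424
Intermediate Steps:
f = 80 (f = (5*8)*2 = 40*2 = 80)
(f + (-3 - 145))*(-425 + I(7)) = (80 + (-3 - 145))*(-425 + 7) = (80 - 148)*(-418) = -68*(-418) = 28424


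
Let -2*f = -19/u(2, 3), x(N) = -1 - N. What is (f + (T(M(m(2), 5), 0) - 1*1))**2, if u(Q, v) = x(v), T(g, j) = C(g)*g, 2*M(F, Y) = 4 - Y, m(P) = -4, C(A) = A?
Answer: 625/64 ≈ 9.7656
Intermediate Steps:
M(F, Y) = 2 - Y/2 (M(F, Y) = (4 - Y)/2 = 2 - Y/2)
T(g, j) = g**2 (T(g, j) = g*g = g**2)
u(Q, v) = -1 - v
f = -19/8 (f = -(-19)/(2*(-1 - 1*3)) = -(-19)/(2*(-1 - 3)) = -(-19)/(2*(-4)) = -(-19)*(-1)/(2*4) = -1/2*19/4 = -19/8 ≈ -2.3750)
(f + (T(M(m(2), 5), 0) - 1*1))**2 = (-19/8 + ((2 - 1/2*5)**2 - 1*1))**2 = (-19/8 + ((2 - 5/2)**2 - 1))**2 = (-19/8 + ((-1/2)**2 - 1))**2 = (-19/8 + (1/4 - 1))**2 = (-19/8 - 3/4)**2 = (-25/8)**2 = 625/64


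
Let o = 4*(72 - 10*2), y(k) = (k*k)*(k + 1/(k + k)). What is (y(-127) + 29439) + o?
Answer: -4037599/2 ≈ -2.0188e+6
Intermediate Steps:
y(k) = k²*(k + 1/(2*k))
o = 208 (o = 4*(72 - 20) = 4*52 = 208)
(y(-127) + 29439) + o = (((-127)³ + (½)*(-127)) + 29439) + 208 = ((-2048383 - 127/2) + 29439) + 208 = (-4096893/2 + 29439) + 208 = -4038015/2 + 208 = -4037599/2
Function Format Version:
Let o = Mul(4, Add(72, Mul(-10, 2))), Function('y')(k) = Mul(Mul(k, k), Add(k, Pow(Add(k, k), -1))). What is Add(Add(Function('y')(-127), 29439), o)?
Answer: Rational(-4037599, 2) ≈ -2.0188e+6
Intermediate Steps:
Function('y')(k) = Mul(Pow(k, 2), Add(k, Mul(Rational(1, 2), Pow(k, -1)))) (Function('y')(k) = Mul(Pow(k, 2), Add(k, Pow(Mul(2, k), -1))) = Mul(Pow(k, 2), Add(k, Mul(Rational(1, 2), Pow(k, -1)))))
o = 208 (o = Mul(4, Add(72, -20)) = Mul(4, 52) = 208)
Add(Add(Function('y')(-127), 29439), o) = Add(Add(Add(Pow(-127, 3), Mul(Rational(1, 2), -127)), 29439), 208) = Add(Add(Add(-2048383, Rational(-127, 2)), 29439), 208) = Add(Add(Rational(-4096893, 2), 29439), 208) = Add(Rational(-4038015, 2), 208) = Rational(-4037599, 2)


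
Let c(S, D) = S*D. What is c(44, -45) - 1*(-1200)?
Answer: -780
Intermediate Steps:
c(S, D) = D*S
c(44, -45) - 1*(-1200) = -45*44 - 1*(-1200) = -1980 + 1200 = -780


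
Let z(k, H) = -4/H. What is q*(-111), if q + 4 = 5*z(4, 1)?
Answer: 2664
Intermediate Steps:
q = -24 (q = -4 + 5*(-4/1) = -4 + 5*(-4*1) = -4 + 5*(-4) = -4 - 20 = -24)
q*(-111) = -24*(-111) = 2664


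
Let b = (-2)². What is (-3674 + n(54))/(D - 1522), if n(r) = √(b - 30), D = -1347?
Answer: 3674/2869 - I*√26/2869 ≈ 1.2806 - 0.0017773*I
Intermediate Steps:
b = 4
n(r) = I*√26 (n(r) = √(4 - 30) = √(-26) = I*√26)
(-3674 + n(54))/(D - 1522) = (-3674 + I*√26)/(-1347 - 1522) = (-3674 + I*√26)/(-2869) = (-3674 + I*√26)*(-1/2869) = 3674/2869 - I*√26/2869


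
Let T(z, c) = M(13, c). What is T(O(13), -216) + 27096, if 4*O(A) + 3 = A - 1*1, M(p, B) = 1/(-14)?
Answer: 379343/14 ≈ 27096.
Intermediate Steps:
M(p, B) = -1/14
O(A) = -1 + A/4 (O(A) = -¾ + (A - 1*1)/4 = -¾ + (A - 1)/4 = -¾ + (-1 + A)/4 = -¾ + (-¼ + A/4) = -1 + A/4)
T(z, c) = -1/14
T(O(13), -216) + 27096 = -1/14 + 27096 = 379343/14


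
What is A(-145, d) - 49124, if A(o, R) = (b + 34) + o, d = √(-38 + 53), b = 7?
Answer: -49228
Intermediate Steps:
d = √15 ≈ 3.8730
A(o, R) = 41 + o (A(o, R) = (7 + 34) + o = 41 + o)
A(-145, d) - 49124 = (41 - 145) - 49124 = -104 - 49124 = -49228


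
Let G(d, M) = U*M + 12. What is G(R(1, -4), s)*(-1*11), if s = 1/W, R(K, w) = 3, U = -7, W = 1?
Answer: -55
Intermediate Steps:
s = 1 (s = 1/1 = 1)
G(d, M) = 12 - 7*M (G(d, M) = -7*M + 12 = 12 - 7*M)
G(R(1, -4), s)*(-1*11) = (12 - 7*1)*(-1*11) = (12 - 7)*(-11) = 5*(-11) = -55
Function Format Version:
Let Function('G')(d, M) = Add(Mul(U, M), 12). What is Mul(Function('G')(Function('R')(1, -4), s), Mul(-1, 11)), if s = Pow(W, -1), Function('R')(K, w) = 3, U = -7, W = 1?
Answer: -55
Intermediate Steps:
s = 1 (s = Pow(1, -1) = 1)
Function('G')(d, M) = Add(12, Mul(-7, M)) (Function('G')(d, M) = Add(Mul(-7, M), 12) = Add(12, Mul(-7, M)))
Mul(Function('G')(Function('R')(1, -4), s), Mul(-1, 11)) = Mul(Add(12, Mul(-7, 1)), Mul(-1, 11)) = Mul(Add(12, -7), -11) = Mul(5, -11) = -55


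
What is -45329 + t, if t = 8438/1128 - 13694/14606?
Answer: -186678305819/4118892 ≈ -45322.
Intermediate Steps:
t = 26949649/4118892 (t = 8438*(1/1128) - 13694*1/14606 = 4219/564 - 6847/7303 = 26949649/4118892 ≈ 6.5429)
-45329 + t = -45329 + 26949649/4118892 = -186678305819/4118892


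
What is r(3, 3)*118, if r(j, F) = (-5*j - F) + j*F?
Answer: -1062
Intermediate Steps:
r(j, F) = -F - 5*j + F*j (r(j, F) = (-F - 5*j) + F*j = -F - 5*j + F*j)
r(3, 3)*118 = (-1*3 - 5*3 + 3*3)*118 = (-3 - 15 + 9)*118 = -9*118 = -1062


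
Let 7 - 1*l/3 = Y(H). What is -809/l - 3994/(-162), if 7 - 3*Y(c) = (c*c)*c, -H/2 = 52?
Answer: 748796993/30370950 ≈ 24.655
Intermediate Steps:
H = -104 (H = -2*52 = -104)
Y(c) = 7/3 - c**3/3 (Y(c) = 7/3 - c*c*c/3 = 7/3 - c**2*c/3 = 7/3 - c**3/3)
l = -1124850 (l = 21 - 3*(7/3 - 1/3*(-104)**3) = 21 - 3*(7/3 - 1/3*(-1124864)) = 21 - 3*(7/3 + 1124864/3) = 21 - 3*374957 = 21 - 1124871 = -1124850)
-809/l - 3994/(-162) = -809/(-1124850) - 3994/(-162) = -809*(-1/1124850) - 3994*(-1/162) = 809/1124850 + 1997/81 = 748796993/30370950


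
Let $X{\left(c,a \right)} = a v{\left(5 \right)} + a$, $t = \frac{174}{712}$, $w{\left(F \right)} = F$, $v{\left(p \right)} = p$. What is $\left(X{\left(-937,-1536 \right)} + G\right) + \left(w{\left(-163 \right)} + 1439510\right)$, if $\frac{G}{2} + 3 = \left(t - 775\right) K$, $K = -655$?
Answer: $\frac{435219765}{178} \approx 2.4451 \cdot 10^{6}$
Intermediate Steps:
$t = \frac{87}{356}$ ($t = 174 \cdot \frac{1}{712} = \frac{87}{356} \approx 0.24438$)
$G = \frac{180656447}{178}$ ($G = -6 + 2 \left(\frac{87}{356} - 775\right) \left(-655\right) = -6 + 2 \left(\left(- \frac{275813}{356}\right) \left(-655\right)\right) = -6 + 2 \cdot \frac{180657515}{356} = -6 + \frac{180657515}{178} = \frac{180656447}{178} \approx 1.0149 \cdot 10^{6}$)
$X{\left(c,a \right)} = 6 a$ ($X{\left(c,a \right)} = a 5 + a = 5 a + a = 6 a$)
$\left(X{\left(-937,-1536 \right)} + G\right) + \left(w{\left(-163 \right)} + 1439510\right) = \left(6 \left(-1536\right) + \frac{180656447}{178}\right) + \left(-163 + 1439510\right) = \left(-9216 + \frac{180656447}{178}\right) + 1439347 = \frac{179015999}{178} + 1439347 = \frac{435219765}{178}$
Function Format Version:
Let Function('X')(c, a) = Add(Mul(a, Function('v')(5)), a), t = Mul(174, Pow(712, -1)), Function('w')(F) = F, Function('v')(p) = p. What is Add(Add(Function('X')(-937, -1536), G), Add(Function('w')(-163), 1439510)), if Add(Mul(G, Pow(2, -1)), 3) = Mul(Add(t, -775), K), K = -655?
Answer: Rational(435219765, 178) ≈ 2.4451e+6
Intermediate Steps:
t = Rational(87, 356) (t = Mul(174, Rational(1, 712)) = Rational(87, 356) ≈ 0.24438)
G = Rational(180656447, 178) (G = Add(-6, Mul(2, Mul(Add(Rational(87, 356), -775), -655))) = Add(-6, Mul(2, Mul(Rational(-275813, 356), -655))) = Add(-6, Mul(2, Rational(180657515, 356))) = Add(-6, Rational(180657515, 178)) = Rational(180656447, 178) ≈ 1.0149e+6)
Function('X')(c, a) = Mul(6, a) (Function('X')(c, a) = Add(Mul(a, 5), a) = Add(Mul(5, a), a) = Mul(6, a))
Add(Add(Function('X')(-937, -1536), G), Add(Function('w')(-163), 1439510)) = Add(Add(Mul(6, -1536), Rational(180656447, 178)), Add(-163, 1439510)) = Add(Add(-9216, Rational(180656447, 178)), 1439347) = Add(Rational(179015999, 178), 1439347) = Rational(435219765, 178)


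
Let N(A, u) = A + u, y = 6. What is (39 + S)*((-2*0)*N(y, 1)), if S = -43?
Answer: 0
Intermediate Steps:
(39 + S)*((-2*0)*N(y, 1)) = (39 - 43)*((-2*0)*(6 + 1)) = -0*7 = -4*0 = 0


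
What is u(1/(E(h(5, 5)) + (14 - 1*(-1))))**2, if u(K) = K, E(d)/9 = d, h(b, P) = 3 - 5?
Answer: 1/9 ≈ 0.11111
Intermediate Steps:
h(b, P) = -2
E(d) = 9*d
u(1/(E(h(5, 5)) + (14 - 1*(-1))))**2 = (1/(9*(-2) + (14 - 1*(-1))))**2 = (1/(-18 + (14 + 1)))**2 = (1/(-18 + 15))**2 = (1/(-3))**2 = (-1/3)**2 = 1/9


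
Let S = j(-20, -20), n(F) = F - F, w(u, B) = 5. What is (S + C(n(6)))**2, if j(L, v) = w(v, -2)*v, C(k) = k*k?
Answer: 10000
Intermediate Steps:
n(F) = 0
C(k) = k**2
j(L, v) = 5*v
S = -100 (S = 5*(-20) = -100)
(S + C(n(6)))**2 = (-100 + 0**2)**2 = (-100 + 0)**2 = (-100)**2 = 10000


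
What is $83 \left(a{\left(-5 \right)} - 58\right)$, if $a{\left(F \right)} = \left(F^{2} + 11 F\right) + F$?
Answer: $-7719$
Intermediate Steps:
$a{\left(F \right)} = F^{2} + 12 F$
$83 \left(a{\left(-5 \right)} - 58\right) = 83 \left(- 5 \left(12 - 5\right) - 58\right) = 83 \left(\left(-5\right) 7 - 58\right) = 83 \left(-35 - 58\right) = 83 \left(-93\right) = -7719$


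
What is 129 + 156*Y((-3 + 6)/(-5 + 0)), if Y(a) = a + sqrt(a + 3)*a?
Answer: 177/5 - 936*sqrt(15)/25 ≈ -109.60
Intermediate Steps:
Y(a) = a + a*sqrt(3 + a) (Y(a) = a + sqrt(3 + a)*a = a + a*sqrt(3 + a))
129 + 156*Y((-3 + 6)/(-5 + 0)) = 129 + 156*(((-3 + 6)/(-5 + 0))*(1 + sqrt(3 + (-3 + 6)/(-5 + 0)))) = 129 + 156*((3/(-5))*(1 + sqrt(3 + 3/(-5)))) = 129 + 156*((3*(-1/5))*(1 + sqrt(3 + 3*(-1/5)))) = 129 + 156*(-3*(1 + sqrt(3 - 3/5))/5) = 129 + 156*(-3*(1 + sqrt(12/5))/5) = 129 + 156*(-3*(1 + 2*sqrt(15)/5)/5) = 129 + 156*(-3/5 - 6*sqrt(15)/25) = 129 + (-468/5 - 936*sqrt(15)/25) = 177/5 - 936*sqrt(15)/25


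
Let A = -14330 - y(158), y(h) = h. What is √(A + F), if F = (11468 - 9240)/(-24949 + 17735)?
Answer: I*√188499403310/3607 ≈ 120.37*I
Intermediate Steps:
F = -1114/3607 (F = 2228/(-7214) = 2228*(-1/7214) = -1114/3607 ≈ -0.30884)
A = -14488 (A = -14330 - 1*158 = -14330 - 158 = -14488)
√(A + F) = √(-14488 - 1114/3607) = √(-52259330/3607) = I*√188499403310/3607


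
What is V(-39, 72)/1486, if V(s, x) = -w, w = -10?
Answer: 5/743 ≈ 0.0067295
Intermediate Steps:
V(s, x) = 10 (V(s, x) = -1*(-10) = 10)
V(-39, 72)/1486 = 10/1486 = 10*(1/1486) = 5/743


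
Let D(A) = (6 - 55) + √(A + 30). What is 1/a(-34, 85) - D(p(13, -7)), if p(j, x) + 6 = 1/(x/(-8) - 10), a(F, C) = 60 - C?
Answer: 1224/25 - 4*√7957/73 ≈ 44.072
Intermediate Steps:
p(j, x) = -6 + 1/(-10 - x/8) (p(j, x) = -6 + 1/(x/(-8) - 10) = -6 + 1/(x*(-⅛) - 10) = -6 + 1/(-x/8 - 10) = -6 + 1/(-10 - x/8))
D(A) = -49 + √(30 + A)
1/a(-34, 85) - D(p(13, -7)) = 1/(60 - 1*85) - (-49 + √(30 + 2*(-244 - 3*(-7))/(80 - 7))) = 1/(60 - 85) - (-49 + √(30 + 2*(-244 + 21)/73)) = 1/(-25) - (-49 + √(30 + 2*(1/73)*(-223))) = -1/25 - (-49 + √(30 - 446/73)) = -1/25 - (-49 + √(1744/73)) = -1/25 - (-49 + 4*√7957/73) = -1/25 + (49 - 4*√7957/73) = 1224/25 - 4*√7957/73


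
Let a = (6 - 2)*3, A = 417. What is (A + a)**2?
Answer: 184041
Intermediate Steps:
a = 12 (a = 4*3 = 12)
(A + a)**2 = (417 + 12)**2 = 429**2 = 184041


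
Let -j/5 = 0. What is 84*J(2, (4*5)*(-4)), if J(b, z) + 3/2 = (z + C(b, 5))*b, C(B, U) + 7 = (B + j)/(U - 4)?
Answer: -14406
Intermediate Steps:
j = 0 (j = -5*0 = 0)
C(B, U) = -7 + B/(-4 + U) (C(B, U) = -7 + (B + 0)/(U - 4) = -7 + B/(-4 + U))
J(b, z) = -3/2 + b*(-7 + b + z) (J(b, z) = -3/2 + (z + (28 + b - 7*5)/(-4 + 5))*b = -3/2 + (z + (28 + b - 35)/1)*b = -3/2 + (z + 1*(-7 + b))*b = -3/2 + (z + (-7 + b))*b = -3/2 + (-7 + b + z)*b = -3/2 + b*(-7 + b + z))
84*J(2, (4*5)*(-4)) = 84*(-3/2 + 2*((4*5)*(-4)) + 2*(-7 + 2)) = 84*(-3/2 + 2*(20*(-4)) + 2*(-5)) = 84*(-3/2 + 2*(-80) - 10) = 84*(-3/2 - 160 - 10) = 84*(-343/2) = -14406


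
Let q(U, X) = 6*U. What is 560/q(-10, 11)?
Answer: -28/3 ≈ -9.3333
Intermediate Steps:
560/q(-10, 11) = 560/((6*(-10))) = 560/(-60) = 560*(-1/60) = -28/3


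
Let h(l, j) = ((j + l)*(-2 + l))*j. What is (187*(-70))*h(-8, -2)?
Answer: 2618000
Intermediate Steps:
h(l, j) = j*(-2 + l)*(j + l) (h(l, j) = ((-2 + l)*(j + l))*j = j*(-2 + l)*(j + l))
(187*(-70))*h(-8, -2) = (187*(-70))*(-2*((-8)² - 2*(-2) - 2*(-8) - 2*(-8))) = -(-26180)*(64 + 4 + 16 + 16) = -(-26180)*100 = -13090*(-200) = 2618000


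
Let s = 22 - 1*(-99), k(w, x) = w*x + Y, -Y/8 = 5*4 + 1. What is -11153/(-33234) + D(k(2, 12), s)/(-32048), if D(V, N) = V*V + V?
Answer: -20432699/66567702 ≈ -0.30695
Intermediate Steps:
Y = -168 (Y = -8*(5*4 + 1) = -8*(20 + 1) = -8*21 = -168)
k(w, x) = -168 + w*x (k(w, x) = w*x - 168 = -168 + w*x)
s = 121 (s = 22 + 99 = 121)
D(V, N) = V + V**2 (D(V, N) = V**2 + V = V + V**2)
-11153/(-33234) + D(k(2, 12), s)/(-32048) = -11153/(-33234) + ((-168 + 2*12)*(1 + (-168 + 2*12)))/(-32048) = -11153*(-1/33234) + ((-168 + 24)*(1 + (-168 + 24)))*(-1/32048) = 11153/33234 - 144*(1 - 144)*(-1/32048) = 11153/33234 - 144*(-143)*(-1/32048) = 11153/33234 + 20592*(-1/32048) = 11153/33234 - 1287/2003 = -20432699/66567702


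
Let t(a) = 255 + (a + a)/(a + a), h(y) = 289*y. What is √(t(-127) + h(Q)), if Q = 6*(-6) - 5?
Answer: I*√11593 ≈ 107.67*I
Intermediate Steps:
Q = -41 (Q = -36 - 5 = -41)
t(a) = 256 (t(a) = 255 + (2*a)/((2*a)) = 255 + (2*a)*(1/(2*a)) = 255 + 1 = 256)
√(t(-127) + h(Q)) = √(256 + 289*(-41)) = √(256 - 11849) = √(-11593) = I*√11593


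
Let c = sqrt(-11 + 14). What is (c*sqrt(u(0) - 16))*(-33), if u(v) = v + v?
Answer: -132*I*sqrt(3) ≈ -228.63*I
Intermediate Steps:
u(v) = 2*v
c = sqrt(3) ≈ 1.7320
(c*sqrt(u(0) - 16))*(-33) = (sqrt(3)*sqrt(2*0 - 16))*(-33) = (sqrt(3)*sqrt(0 - 16))*(-33) = (sqrt(3)*sqrt(-16))*(-33) = (sqrt(3)*(4*I))*(-33) = (4*I*sqrt(3))*(-33) = -132*I*sqrt(3)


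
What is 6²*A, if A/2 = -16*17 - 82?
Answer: -25488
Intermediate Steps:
A = -708 (A = 2*(-16*17 - 82) = 2*(-272 - 82) = 2*(-354) = -708)
6²*A = 6²*(-708) = 36*(-708) = -25488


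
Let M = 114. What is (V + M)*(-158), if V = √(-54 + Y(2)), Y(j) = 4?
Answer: -18012 - 790*I*√2 ≈ -18012.0 - 1117.2*I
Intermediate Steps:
V = 5*I*√2 (V = √(-54 + 4) = √(-50) = 5*I*√2 ≈ 7.0711*I)
(V + M)*(-158) = (5*I*√2 + 114)*(-158) = (114 + 5*I*√2)*(-158) = -18012 - 790*I*√2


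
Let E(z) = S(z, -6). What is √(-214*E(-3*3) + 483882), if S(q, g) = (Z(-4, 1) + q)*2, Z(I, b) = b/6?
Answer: 2*√1097241/3 ≈ 698.33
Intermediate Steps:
Z(I, b) = b/6 (Z(I, b) = b*(⅙) = b/6)
S(q, g) = ⅓ + 2*q (S(q, g) = ((⅙)*1 + q)*2 = (⅙ + q)*2 = ⅓ + 2*q)
E(z) = ⅓ + 2*z
√(-214*E(-3*3) + 483882) = √(-214*(⅓ + 2*(-3*3)) + 483882) = √(-214*(⅓ + 2*(-9)) + 483882) = √(-214*(⅓ - 18) + 483882) = √(-214*(-53/3) + 483882) = √(11342/3 + 483882) = √(1462988/3) = 2*√1097241/3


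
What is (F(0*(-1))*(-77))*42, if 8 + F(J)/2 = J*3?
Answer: 51744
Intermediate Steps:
F(J) = -16 + 6*J (F(J) = -16 + 2*(J*3) = -16 + 2*(3*J) = -16 + 6*J)
(F(0*(-1))*(-77))*42 = ((-16 + 6*(0*(-1)))*(-77))*42 = ((-16 + 6*0)*(-77))*42 = ((-16 + 0)*(-77))*42 = -16*(-77)*42 = 1232*42 = 51744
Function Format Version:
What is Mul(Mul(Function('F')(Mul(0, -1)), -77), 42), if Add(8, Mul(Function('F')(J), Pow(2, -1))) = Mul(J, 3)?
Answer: 51744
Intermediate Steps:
Function('F')(J) = Add(-16, Mul(6, J)) (Function('F')(J) = Add(-16, Mul(2, Mul(J, 3))) = Add(-16, Mul(2, Mul(3, J))) = Add(-16, Mul(6, J)))
Mul(Mul(Function('F')(Mul(0, -1)), -77), 42) = Mul(Mul(Add(-16, Mul(6, Mul(0, -1))), -77), 42) = Mul(Mul(Add(-16, Mul(6, 0)), -77), 42) = Mul(Mul(Add(-16, 0), -77), 42) = Mul(Mul(-16, -77), 42) = Mul(1232, 42) = 51744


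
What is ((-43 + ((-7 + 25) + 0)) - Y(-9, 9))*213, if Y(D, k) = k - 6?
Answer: -5964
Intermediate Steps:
Y(D, k) = -6 + k
((-43 + ((-7 + 25) + 0)) - Y(-9, 9))*213 = ((-43 + ((-7 + 25) + 0)) - (-6 + 9))*213 = ((-43 + (18 + 0)) - 1*3)*213 = ((-43 + 18) - 3)*213 = (-25 - 3)*213 = -28*213 = -5964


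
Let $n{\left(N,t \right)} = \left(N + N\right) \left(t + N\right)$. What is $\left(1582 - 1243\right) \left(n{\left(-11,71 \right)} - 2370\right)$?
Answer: $-1250910$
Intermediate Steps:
$n{\left(N,t \right)} = 2 N \left(N + t\right)$
$\left(1582 - 1243\right) \left(n{\left(-11,71 \right)} - 2370\right) = \left(1582 - 1243\right) \left(2 \left(-11\right) \left(-11 + 71\right) - 2370\right) = 339 \left(2 \left(-11\right) 60 - 2370\right) = 339 \left(-1320 - 2370\right) = 339 \left(-3690\right) = -1250910$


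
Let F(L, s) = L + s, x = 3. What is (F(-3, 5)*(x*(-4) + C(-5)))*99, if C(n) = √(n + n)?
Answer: -2376 + 198*I*√10 ≈ -2376.0 + 626.13*I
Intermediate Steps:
C(n) = √2*√n (C(n) = √(2*n) = √2*√n)
(F(-3, 5)*(x*(-4) + C(-5)))*99 = ((-3 + 5)*(3*(-4) + √2*√(-5)))*99 = (2*(-12 + √2*(I*√5)))*99 = (2*(-12 + I*√10))*99 = (-24 + 2*I*√10)*99 = -2376 + 198*I*√10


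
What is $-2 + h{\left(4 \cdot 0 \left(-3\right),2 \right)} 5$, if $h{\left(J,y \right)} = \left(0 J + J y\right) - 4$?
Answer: $-22$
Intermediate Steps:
$h{\left(J,y \right)} = -4 + J y$ ($h{\left(J,y \right)} = \left(0 + J y\right) - 4 = J y - 4 = -4 + J y$)
$-2 + h{\left(4 \cdot 0 \left(-3\right),2 \right)} 5 = -2 + \left(-4 + 4 \cdot 0 \left(-3\right) 2\right) 5 = -2 + \left(-4 + 0 \left(-3\right) 2\right) 5 = -2 + \left(-4 + 0 \cdot 2\right) 5 = -2 + \left(-4 + 0\right) 5 = -2 - 20 = -22$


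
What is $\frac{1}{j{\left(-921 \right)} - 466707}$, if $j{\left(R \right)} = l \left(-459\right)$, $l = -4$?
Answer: $- \frac{1}{464871} \approx -2.1511 \cdot 10^{-6}$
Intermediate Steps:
$j{\left(R \right)} = 1836$ ($j{\left(R \right)} = \left(-4\right) \left(-459\right) = 1836$)
$\frac{1}{j{\left(-921 \right)} - 466707} = \frac{1}{1836 - 466707} = \frac{1}{-464871} = - \frac{1}{464871}$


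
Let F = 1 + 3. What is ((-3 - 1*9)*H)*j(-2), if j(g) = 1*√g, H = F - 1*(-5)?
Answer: -108*I*√2 ≈ -152.74*I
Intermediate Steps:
F = 4
H = 9 (H = 4 - 1*(-5) = 4 + 5 = 9)
j(g) = √g
((-3 - 1*9)*H)*j(-2) = ((-3 - 1*9)*9)*√(-2) = ((-3 - 9)*9)*(I*√2) = (-12*9)*(I*√2) = -108*I*√2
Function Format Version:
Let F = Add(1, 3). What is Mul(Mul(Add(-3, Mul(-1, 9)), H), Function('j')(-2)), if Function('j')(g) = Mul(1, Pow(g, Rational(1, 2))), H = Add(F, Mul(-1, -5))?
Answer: Mul(-108, I, Pow(2, Rational(1, 2))) ≈ Mul(-152.74, I)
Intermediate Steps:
F = 4
H = 9 (H = Add(4, Mul(-1, -5)) = Add(4, 5) = 9)
Function('j')(g) = Pow(g, Rational(1, 2))
Mul(Mul(Add(-3, Mul(-1, 9)), H), Function('j')(-2)) = Mul(Mul(Add(-3, Mul(-1, 9)), 9), Pow(-2, Rational(1, 2))) = Mul(Mul(Add(-3, -9), 9), Mul(I, Pow(2, Rational(1, 2)))) = Mul(Mul(-12, 9), Mul(I, Pow(2, Rational(1, 2)))) = Mul(-108, Mul(I, Pow(2, Rational(1, 2)))) = Mul(-108, I, Pow(2, Rational(1, 2)))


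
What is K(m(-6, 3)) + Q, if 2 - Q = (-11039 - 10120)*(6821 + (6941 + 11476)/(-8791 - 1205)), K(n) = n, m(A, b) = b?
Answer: 68680402501/476 ≈ 1.4429e+8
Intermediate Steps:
Q = 68680401073/476 (Q = 2 - (-11039 - 10120)*(6821 + (6941 + 11476)/(-8791 - 1205)) = 2 - (-21159)*(6821 + 18417/(-9996)) = 2 - (-21159)*(6821 + 18417*(-1/9996)) = 2 - (-21159)*(6821 - 877/476) = 2 - (-21159)*3245919/476 = 2 - 1*(-68680400121/476) = 2 + 68680400121/476 = 68680401073/476 ≈ 1.4429e+8)
K(m(-6, 3)) + Q = 3 + 68680401073/476 = 68680402501/476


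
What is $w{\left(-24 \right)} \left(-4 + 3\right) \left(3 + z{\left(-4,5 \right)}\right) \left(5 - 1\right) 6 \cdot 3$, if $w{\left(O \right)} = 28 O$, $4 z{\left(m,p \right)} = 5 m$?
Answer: $-96768$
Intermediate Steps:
$z{\left(m,p \right)} = \frac{5 m}{4}$
$w{\left(-24 \right)} \left(-4 + 3\right) \left(3 + z{\left(-4,5 \right)}\right) \left(5 - 1\right) 6 \cdot 3 = 28 \left(-24\right) \left(-4 + 3\right) \left(3 + \frac{5}{4} \left(-4\right)\right) \left(5 - 1\right) 6 \cdot 3 = - 672 - (3 - 5) 4 \cdot 6 \cdot 3 = - 672 \left(-1\right) \left(-2\right) 24 \cdot 3 = - 672 \cdot 2 \cdot 24 \cdot 3 = - 672 \cdot 48 \cdot 3 = \left(-672\right) 144 = -96768$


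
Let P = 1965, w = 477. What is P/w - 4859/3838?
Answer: 1741309/610242 ≈ 2.8535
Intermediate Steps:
P/w - 4859/3838 = 1965/477 - 4859/3838 = 1965*(1/477) - 4859*1/3838 = 655/159 - 4859/3838 = 1741309/610242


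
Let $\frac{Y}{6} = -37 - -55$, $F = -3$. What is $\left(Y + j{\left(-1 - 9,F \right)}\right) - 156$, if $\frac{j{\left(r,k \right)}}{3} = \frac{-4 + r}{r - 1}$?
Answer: $- \frac{486}{11} \approx -44.182$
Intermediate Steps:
$j{\left(r,k \right)} = \frac{3 \left(-4 + r\right)}{-1 + r}$ ($j{\left(r,k \right)} = 3 \frac{-4 + r}{r - 1} = 3 \frac{-4 + r}{-1 + r} = \frac{3 \left(-4 + r\right)}{-1 + r}$)
$Y = 108$ ($Y = 6 \left(-37 - -55\right) = 6 \left(-37 + 55\right) = 6 \cdot 18 = 108$)
$\left(Y + j{\left(-1 - 9,F \right)}\right) - 156 = \left(108 + \frac{3 \left(-4 - 10\right)}{-1 - 10}\right) - 156 = \left(108 + 3 \frac{1}{-11} \left(-14\right)\right) - 156 = \left(108 + 3 \left(- \frac{1}{11}\right) \left(-14\right)\right) - 156 = \left(108 + \frac{42}{11}\right) - 156 = \frac{1230}{11} - 156 = - \frac{486}{11}$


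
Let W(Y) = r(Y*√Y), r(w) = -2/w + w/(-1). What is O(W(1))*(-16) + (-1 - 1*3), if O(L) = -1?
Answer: 12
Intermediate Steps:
r(w) = -w - 2/w (r(w) = -2/w + w*(-1) = -2/w - w = -w - 2/w)
W(Y) = -Y^(3/2) - 2/Y^(3/2) (W(Y) = -Y*√Y - 2/Y^(3/2) = -Y^(3/2) - 2/Y^(3/2))
O(W(1))*(-16) + (-1 - 1*3) = -1*(-16) + (-1 - 1*3) = 16 + (-1 - 3) = 16 - 4 = 12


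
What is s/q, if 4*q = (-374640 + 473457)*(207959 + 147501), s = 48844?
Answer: 48844/8781372705 ≈ 5.5622e-6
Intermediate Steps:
q = 8781372705 (q = ((-374640 + 473457)*(207959 + 147501))/4 = (98817*355460)/4 = (¼)*35125490820 = 8781372705)
s/q = 48844/8781372705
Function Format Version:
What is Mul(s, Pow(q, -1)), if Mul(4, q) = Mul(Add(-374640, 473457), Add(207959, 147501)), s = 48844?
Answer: Rational(48844, 8781372705) ≈ 5.5622e-6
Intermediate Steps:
q = 8781372705 (q = Mul(Rational(1, 4), Mul(Add(-374640, 473457), Add(207959, 147501))) = Mul(Rational(1, 4), Mul(98817, 355460)) = Mul(Rational(1, 4), 35125490820) = 8781372705)
Mul(s, Pow(q, -1)) = Mul(48844, Pow(8781372705, -1)) = Mul(48844, Rational(1, 8781372705)) = Rational(48844, 8781372705)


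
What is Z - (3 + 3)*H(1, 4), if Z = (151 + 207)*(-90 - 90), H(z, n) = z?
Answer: -64446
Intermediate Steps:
Z = -64440 (Z = 358*(-180) = -64440)
Z - (3 + 3)*H(1, 4) = -64440 - (3 + 3) = -64440 - 6 = -64446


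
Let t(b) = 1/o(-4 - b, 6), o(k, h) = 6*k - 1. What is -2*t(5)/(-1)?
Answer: -2/55 ≈ -0.036364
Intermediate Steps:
o(k, h) = -1 + 6*k
t(b) = 1/(-25 - 6*b) (t(b) = 1/(-1 + 6*(-4 - b)) = 1/(-1 + (-24 - 6*b)) = 1/(-25 - 6*b))
-2*t(5)/(-1) = -(-2)/(25 + 6*5)/(-1) = -(-2)/(25 + 30)*(-1) = -(-2)/55*(-1) = -2*(-1/55)*(-1) = (2/55)*(-1) = -2/55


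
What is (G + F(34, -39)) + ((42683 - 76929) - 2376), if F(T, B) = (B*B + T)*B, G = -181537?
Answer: -278804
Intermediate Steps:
F(T, B) = B*(T + B²) (F(T, B) = (B² + T)*B = (T + B²)*B = B*(T + B²))
(G + F(34, -39)) + ((42683 - 76929) - 2376) = (-181537 - 39*(34 + (-39)²)) + ((42683 - 76929) - 2376) = (-181537 - 39*(34 + 1521)) + (-34246 - 2376) = (-181537 - 39*1555) - 36622 = (-181537 - 60645) - 36622 = -242182 - 36622 = -278804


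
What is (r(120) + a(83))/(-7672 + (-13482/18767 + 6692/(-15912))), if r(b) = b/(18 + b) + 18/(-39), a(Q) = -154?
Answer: 37675406664/1882185795851 ≈ 0.020017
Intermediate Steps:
r(b) = -6/13 + b/(18 + b) (r(b) = b/(18 + b) + 18*(-1/39) = b/(18 + b) - 6/13 = -6/13 + b/(18 + b))
(r(120) + a(83))/(-7672 + (-13482/18767 + 6692/(-15912))) = ((-108 + 7*120)/(13*(18 + 120)) - 154)/(-7672 + (-13482/18767 + 6692/(-15912))) = ((1/13)*(-108 + 840)/138 - 154)/(-7672 + (-13482*1/18767 + 6692*(-1/15912))) = ((1/13)*(1/138)*732 - 154)/(-7672 + (-1926/2681 - 1673/3978)) = (122/299 - 154)/(-7672 - 12146941/10665018) = -45924/(299*(-81834165037/10665018)) = -45924/299*(-10665018/81834165037) = 37675406664/1882185795851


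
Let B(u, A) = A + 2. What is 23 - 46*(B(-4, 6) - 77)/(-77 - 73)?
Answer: 46/25 ≈ 1.8400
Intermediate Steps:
B(u, A) = 2 + A
23 - 46*(B(-4, 6) - 77)/(-77 - 73) = 23 - 46*((2 + 6) - 77)/(-77 - 73) = 23 - 46*(8 - 77)/(-150) = 23 - (-3174)*(-1)/150 = 23 - 46*23/50 = 23 - 529/25 = 46/25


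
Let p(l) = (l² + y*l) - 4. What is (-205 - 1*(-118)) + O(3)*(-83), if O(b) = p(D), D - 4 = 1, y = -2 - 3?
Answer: 245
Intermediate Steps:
y = -5
D = 5 (D = 4 + 1 = 5)
p(l) = -4 + l² - 5*l (p(l) = (l² - 5*l) - 4 = -4 + l² - 5*l)
O(b) = -4 (O(b) = -4 + 5² - 5*5 = -4 + 25 - 25 = -4)
(-205 - 1*(-118)) + O(3)*(-83) = (-205 - 1*(-118)) - 4*(-83) = (-205 + 118) + 332 = -87 + 332 = 245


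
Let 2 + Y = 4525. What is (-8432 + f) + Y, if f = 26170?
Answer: 22261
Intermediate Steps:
Y = 4523 (Y = -2 + 4525 = 4523)
(-8432 + f) + Y = (-8432 + 26170) + 4523 = 17738 + 4523 = 22261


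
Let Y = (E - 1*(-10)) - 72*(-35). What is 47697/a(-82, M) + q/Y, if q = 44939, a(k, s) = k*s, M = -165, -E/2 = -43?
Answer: 122133337/5899080 ≈ 20.704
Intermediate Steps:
E = 86 (E = -2*(-43) = 86)
Y = 2616 (Y = (86 - 1*(-10)) - 72*(-35) = (86 + 10) + 2520 = 96 + 2520 = 2616)
47697/a(-82, M) + q/Y = 47697/((-82*(-165))) + 44939/2616 = 47697/13530 + 44939*(1/2616) = 47697*(1/13530) + 44939/2616 = 15899/4510 + 44939/2616 = 122133337/5899080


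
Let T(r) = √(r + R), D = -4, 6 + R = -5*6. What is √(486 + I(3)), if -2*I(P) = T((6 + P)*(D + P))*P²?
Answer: 3*√(216 - 6*I*√5)/2 ≈ 22.056 - 0.68432*I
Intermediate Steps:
R = -36 (R = -6 - 5*6 = -6 - 30 = -36)
T(r) = √(-36 + r) (T(r) = √(r - 36) = √(-36 + r))
I(P) = -P²*√(-36 + (-4 + P)*(6 + P))/2 (I(P) = -√(-36 + (6 + P)*(-4 + P))*P²/2 = -√(-36 + (-4 + P)*(6 + P))*P²/2 = -P²*√(-36 + (-4 + P)*(6 + P))/2)
√(486 + I(3)) = √(486 - ½*3²*√(-60 + 3² + 2*3)) = √(486 - ½*9*√(-60 + 9 + 6)) = √(486 - ½*9*√(-45)) = √(486 - ½*9*3*I*√5) = √(486 - 27*I*√5/2)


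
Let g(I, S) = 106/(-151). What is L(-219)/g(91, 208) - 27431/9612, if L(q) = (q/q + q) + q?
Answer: 315679679/509436 ≈ 619.67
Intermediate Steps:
L(q) = 1 + 2*q (L(q) = (1 + q) + q = 1 + 2*q)
g(I, S) = -106/151 (g(I, S) = 106*(-1/151) = -106/151)
L(-219)/g(91, 208) - 27431/9612 = (1 + 2*(-219))/(-106/151) - 27431/9612 = (1 - 438)*(-151/106) - 27431*1/9612 = -437*(-151/106) - 27431/9612 = 65987/106 - 27431/9612 = 315679679/509436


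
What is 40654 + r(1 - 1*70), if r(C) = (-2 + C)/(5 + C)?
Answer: 2601927/64 ≈ 40655.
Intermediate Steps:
r(C) = (-2 + C)/(5 + C)
40654 + r(1 - 1*70) = 40654 + (-2 + (1 - 1*70))/(5 + (1 - 1*70)) = 40654 + (-2 + (1 - 70))/(5 + (1 - 70)) = 40654 + (-2 - 69)/(5 - 69) = 40654 - 71/(-64) = 40654 - 1/64*(-71) = 40654 + 71/64 = 2601927/64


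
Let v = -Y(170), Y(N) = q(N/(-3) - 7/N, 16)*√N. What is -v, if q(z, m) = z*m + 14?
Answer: -227798*√170/255 ≈ -11648.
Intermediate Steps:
q(z, m) = 14 + m*z (q(z, m) = m*z + 14 = 14 + m*z)
Y(N) = √N*(14 - 112/N - 16*N/3) (Y(N) = (14 + 16*(N/(-3) - 7/N))*√N = (14 + 16*(N*(-⅓) - 7/N))*√N = (14 + 16*(-N/3 - 7/N))*√N = (14 + 16*(-7/N - N/3))*√N = (14 + (-112/N - 16*N/3))*√N = (14 - 112/N - 16*N/3)*√N = √N*(14 - 112/N - 16*N/3))
v = 227798*√170/255 (v = -2*(-168 - 8*170² + 21*170)/(3*√170) = -2*√170/170*(-168 - 8*28900 + 3570)/3 = -2*√170/170*(-168 - 231200 + 3570)/3 = -2*√170/170*(-227798)/3 = -(-227798)*√170/255 = 227798*√170/255 ≈ 11648.)
-v = -227798*√170/255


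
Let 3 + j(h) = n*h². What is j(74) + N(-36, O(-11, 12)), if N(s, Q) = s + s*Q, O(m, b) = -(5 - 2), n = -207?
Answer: -1133463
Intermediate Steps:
O(m, b) = -3 (O(m, b) = -1*3 = -3)
j(h) = -3 - 207*h²
N(s, Q) = s + Q*s
j(74) + N(-36, O(-11, 12)) = (-3 - 207*74²) - 36*(1 - 3) = (-3 - 207*5476) - 36*(-2) = (-3 - 1133532) + 72 = -1133535 + 72 = -1133463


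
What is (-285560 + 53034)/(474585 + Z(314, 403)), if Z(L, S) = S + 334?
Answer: -116263/237661 ≈ -0.48920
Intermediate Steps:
Z(L, S) = 334 + S
(-285560 + 53034)/(474585 + Z(314, 403)) = (-285560 + 53034)/(474585 + (334 + 403)) = -232526/(474585 + 737) = -232526/475322 = -232526*1/475322 = -116263/237661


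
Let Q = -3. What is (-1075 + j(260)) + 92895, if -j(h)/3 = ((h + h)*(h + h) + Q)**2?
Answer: -219343521007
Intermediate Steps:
j(h) = -3*(-3 + 4*h**2)**2 (j(h) = -3*((h + h)*(h + h) - 3)**2 = -3*((2*h)*(2*h) - 3)**2 = -3*(4*h**2 - 3)**2 = -3*(-3 + 4*h**2)**2)
(-1075 + j(260)) + 92895 = (-1075 - 3*(-3 + 4*260**2)**2) + 92895 = (-1075 - 3*(-3 + 4*67600)**2) + 92895 = (-1075 - 3*(-3 + 270400)**2) + 92895 = (-1075 - 3*270397**2) + 92895 = (-1075 - 3*73114537609) + 92895 = (-1075 - 219343612827) + 92895 = -219343613902 + 92895 = -219343521007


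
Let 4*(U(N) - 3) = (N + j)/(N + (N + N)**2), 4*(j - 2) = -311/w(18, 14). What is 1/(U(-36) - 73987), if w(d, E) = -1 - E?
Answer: -95040/7031439493 ≈ -1.3516e-5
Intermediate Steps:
j = 431/60 (j = 2 + (-311/(-1 - 1*14))/4 = 2 + (-311/(-1 - 14))/4 = 2 + (-311/(-15))/4 = 2 + (-311*(-1/15))/4 = 2 + (1/4)*(311/15) = 2 + 311/60 = 431/60 ≈ 7.1833)
U(N) = 3 + (431/60 + N)/(4*(N + 4*N**2)) (U(N) = 3 + ((N + 431/60)/(N + (N + N)**2))/4 = 3 + ((431/60 + N)/(N + (2*N)**2))/4 = 3 + ((431/60 + N)/(N + 4*N**2))/4 = 3 + (431/60 + N)/(4*(N + 4*N**2)))
1/(U(-36) - 73987) = 1/((1/240)*(431 + 780*(-36) + 2880*(-36)**2)/(-36*(1 + 4*(-36))) - 73987) = 1/((1/240)*(-1/36)*(431 - 28080 + 2880*1296)/(1 - 144) - 73987) = 1/((1/240)*(-1/36)*(431 - 28080 + 3732480)/(-143) - 73987) = 1/((1/240)*(-1/36)*(-1/143)*3704831 - 73987) = 1/(284987/95040 - 73987) = 1/(-7031439493/95040) = -95040/7031439493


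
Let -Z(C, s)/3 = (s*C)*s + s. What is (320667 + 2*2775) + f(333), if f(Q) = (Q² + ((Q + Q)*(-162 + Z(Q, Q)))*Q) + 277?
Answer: -24568404948233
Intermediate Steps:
Z(C, s) = -3*s - 3*C*s² (Z(C, s) = -3*((s*C)*s + s) = -3*((C*s)*s + s) = -3*(C*s² + s) = -3*(s + C*s²) = -3*s - 3*C*s²)
f(Q) = 277 + Q² + 2*Q²*(-162 - 3*Q*(1 + Q²)) (f(Q) = (Q² + ((Q + Q)*(-162 - 3*Q*(1 + Q*Q)))*Q) + 277 = (Q² + ((2*Q)*(-162 - 3*Q*(1 + Q²)))*Q) + 277 = (Q² + (2*Q*(-162 - 3*Q*(1 + Q²)))*Q) + 277 = (Q² + 2*Q²*(-162 - 3*Q*(1 + Q²))) + 277 = 277 + Q² + 2*Q²*(-162 - 3*Q*(1 + Q²)))
(320667 + 2*2775) + f(333) = (320667 + 2*2775) + (277 - 323*333² - 6*333³ - 6*333⁵) = (320667 + 5550) + (277 - 323*110889 - 6*36926037 - 6*4094691316893) = 326217 + (277 - 35817147 - 221556222 - 24568147901358) = 326217 - 24568405274450 = -24568404948233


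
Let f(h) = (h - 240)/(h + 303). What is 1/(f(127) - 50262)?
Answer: -430/21612773 ≈ -1.9896e-5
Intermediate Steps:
f(h) = (-240 + h)/(303 + h)
1/(f(127) - 50262) = 1/((-240 + 127)/(303 + 127) - 50262) = 1/(-113/430 - 50262) = 1/(-21612773/430) = -430/21612773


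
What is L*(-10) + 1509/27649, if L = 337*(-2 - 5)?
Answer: 652241419/27649 ≈ 23590.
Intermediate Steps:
L = -2359 (L = 337*(-7) = -2359)
L*(-10) + 1509/27649 = -2359*(-10) + 1509/27649 = 23590 + 1509*(1/27649) = 23590 + 1509/27649 = 652241419/27649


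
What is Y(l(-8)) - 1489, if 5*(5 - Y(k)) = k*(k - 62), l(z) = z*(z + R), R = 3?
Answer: -1308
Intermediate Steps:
l(z) = z*(3 + z) (l(z) = z*(z + 3) = z*(3 + z))
Y(k) = 5 - k*(-62 + k)/5 (Y(k) = 5 - k*(k - 62)/5 = 5 - k*(-62 + k)/5)
Y(l(-8)) - 1489 = (5 - 64*(3 - 8)²/5 + 62*(-8*(3 - 8))/5) - 1489 = (5 - (-8*(-5))²/5 + 62*(-8*(-5))/5) - 1489 = (5 - ⅕*40² + (62/5)*40) - 1489 = (5 - ⅕*1600 + 496) - 1489 = (5 - 320 + 496) - 1489 = 181 - 1489 = -1308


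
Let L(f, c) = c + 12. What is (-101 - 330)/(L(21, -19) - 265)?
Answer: 431/272 ≈ 1.5846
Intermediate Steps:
L(f, c) = 12 + c
(-101 - 330)/(L(21, -19) - 265) = (-101 - 330)/((12 - 19) - 265) = -431/(-7 - 265) = -431/(-272) = -431*(-1/272) = 431/272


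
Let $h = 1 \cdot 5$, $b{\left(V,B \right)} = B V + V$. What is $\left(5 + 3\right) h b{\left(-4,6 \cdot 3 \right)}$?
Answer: $-3040$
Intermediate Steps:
$b{\left(V,B \right)} = V + B V$
$h = 5$
$\left(5 + 3\right) h b{\left(-4,6 \cdot 3 \right)} = \left(5 + 3\right) 5 \left(- 4 \left(1 + 6 \cdot 3\right)\right) = 8 \cdot 5 \left(- 4 \left(1 + 18\right)\right) = 40 \left(\left(-4\right) 19\right) = 40 \left(-76\right) = -3040$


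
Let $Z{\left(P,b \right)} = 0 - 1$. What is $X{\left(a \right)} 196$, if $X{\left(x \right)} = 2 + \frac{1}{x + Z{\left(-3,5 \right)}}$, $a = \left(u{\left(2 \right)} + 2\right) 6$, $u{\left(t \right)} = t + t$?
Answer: $\frac{1988}{5} \approx 397.6$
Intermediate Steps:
$Z{\left(P,b \right)} = -1$
$u{\left(t \right)} = 2 t$
$a = 36$ ($a = \left(2 \cdot 2 + 2\right) 6 = \left(4 + 2\right) 6 = 6 \cdot 6 = 36$)
$X{\left(x \right)} = 2 + \frac{1}{-1 + x}$ ($X{\left(x \right)} = 2 + \frac{1}{x - 1} = 2 + \frac{1}{-1 + x}$)
$X{\left(a \right)} 196 = \frac{-1 + 2 \cdot 36}{-1 + 36} \cdot 196 = \frac{-1 + 72}{35} \cdot 196 = \frac{1}{35} \cdot 71 \cdot 196 = \frac{71}{35} \cdot 196 = \frac{1988}{5}$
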